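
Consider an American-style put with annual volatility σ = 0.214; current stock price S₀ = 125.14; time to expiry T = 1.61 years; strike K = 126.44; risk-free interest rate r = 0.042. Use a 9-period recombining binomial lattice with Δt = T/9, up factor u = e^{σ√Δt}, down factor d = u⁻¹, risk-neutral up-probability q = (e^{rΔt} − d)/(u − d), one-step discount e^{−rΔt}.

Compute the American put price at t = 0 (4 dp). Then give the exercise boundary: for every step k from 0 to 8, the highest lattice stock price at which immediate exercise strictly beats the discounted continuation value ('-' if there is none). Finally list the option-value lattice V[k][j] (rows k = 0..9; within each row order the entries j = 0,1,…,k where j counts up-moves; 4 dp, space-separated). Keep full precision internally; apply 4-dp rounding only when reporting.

price = 11.1448
boundary = - - - 95.3827 87.1286 95.3827 104.4188 95.3827 104.4188
tree:
11.1448
16.1662 6.6527
22.7695 10.2811 3.3866
31.0573 15.4192 5.6685 1.3208
39.3114 22.3298 9.2385 2.4421 0.3008
46.8512 31.0573 14.5655 4.4356 0.6301 0.0000
53.7385 39.3114 22.0212 7.8670 1.3198 0.0000 0.0000
60.0298 46.8512 31.0573 13.4959 2.7645 0.0000 0.0000 0.0000
65.7767 53.7385 39.3114 22.0212 5.7906 0.0000 0.0000 0.0000 0.0000
71.0263 60.0298 46.8512 31.0573 12.1292 0.0000 0.0000 0.0000 0.0000 0.0000

params: Δt=0.17889 u=1.09473 d=0.91346 q=0.51899 e^(-rΔt)=0.99251
t_9 payoffs: 71.0263 60.0298 46.8512 31.0573 12.1292 0.0000 0.0000 0.0000 0.0000 0.0000
t_8: node(8,0) S=60.6633 payoff=65.7767 vs cont=64.8303 → 65.7767 [stop]  node(8,1) S=72.7015 payoff=53.7385 vs cont=52.7921 → 53.7385 [stop]  node(8,2) S=87.1286 payoff=39.3114 vs cont=38.3649 → 39.3114 [stop]  node(8,3) S=104.4188 payoff=22.0212 vs cont=21.0748 → 22.0212 [stop]  node(8,4) S=125.1400 payoff=1.3000 vs cont=5.7906 → 5.7906 [wait]  node(8,5) S=149.9732 payoff=0.0000 vs cont=0.0000 → 0.0000 [wait]  node(8,6) S=179.7345 payoff=0.0000 vs cont=0.0000 → 0.0000 [wait]  node(8,7) S=215.4016 payoff=0.0000 vs cont=0.0000 → 0.0000 [wait]  node(8,8) S=258.1467 payoff=0.0000 vs cont=0.0000 → 0.0000 [wait]  ⇒ S*(8)=104.4188
t_7: node(7,0) S=66.4102 payoff=60.0298 vs cont=59.0834 → 60.0298 [stop]  node(7,1) S=79.5888 payoff=46.8512 vs cont=45.9047 → 46.8512 [stop]  node(7,2) S=95.3827 payoff=31.0573 vs cont=30.1108 → 31.0573 [stop]  node(7,3) S=114.3108 payoff=12.1292 vs cont=13.4959 → 13.4959 [wait]  node(7,4) S=136.9951 payoff=0.0000 vs cont=2.7645 → 2.7645 [wait]  node(7,5) S=164.1809 payoff=0.0000 vs cont=0.0000 → 0.0000 [wait]  node(7,6) S=196.7615 payoff=0.0000 vs cont=0.0000 → 0.0000 [wait]  node(7,7) S=235.8076 payoff=0.0000 vs cont=0.0000 → 0.0000 [wait]  ⇒ S*(7)=95.3827
t_6: node(6,0) S=72.7015 payoff=53.7385 vs cont=52.7921 → 53.7385 [stop]  node(6,1) S=87.1286 payoff=39.3114 vs cont=38.3649 → 39.3114 [stop]  node(6,2) S=104.4188 payoff=22.0212 vs cont=21.7788 → 22.0212 [stop]  node(6,3) S=125.1400 payoff=1.3000 vs cont=7.8670 → 7.8670 [wait]  node(6,4) S=149.9732 payoff=0.0000 vs cont=1.3198 → 1.3198 [wait]  node(6,5) S=179.7345 payoff=0.0000 vs cont=0.0000 → 0.0000 [wait]  node(6,6) S=215.4016 payoff=0.0000 vs cont=0.0000 → 0.0000 [wait]  ⇒ S*(6)=104.4188
t_5: node(5,0) S=79.5888 payoff=46.8512 vs cont=45.9047 → 46.8512 [stop]  node(5,1) S=95.3827 payoff=31.0573 vs cont=30.1108 → 31.0573 [stop]  node(5,2) S=114.3108 payoff=12.1292 vs cont=14.5655 → 14.5655 [wait]  node(5,3) S=136.9951 payoff=0.0000 vs cont=4.4356 → 4.4356 [wait]  node(5,4) S=164.1809 payoff=0.0000 vs cont=0.6301 → 0.6301 [wait]  node(5,5) S=196.7615 payoff=0.0000 vs cont=0.0000 → 0.0000 [wait]  ⇒ S*(5)=95.3827
t_4: node(4,0) S=87.1286 payoff=39.3114 vs cont=38.3649 → 39.3114 [stop]  node(4,1) S=104.4188 payoff=22.0212 vs cont=22.3298 → 22.3298 [wait]  node(4,2) S=125.1400 payoff=1.3000 vs cont=9.2385 → 9.2385 [wait]  node(4,3) S=149.9732 payoff=0.0000 vs cont=2.4421 → 2.4421 [wait]  node(4,4) S=179.7345 payoff=0.0000 vs cont=0.3008 → 0.3008 [wait]  ⇒ S*(4)=87.1286
t_3: node(3,0) S=95.3827 payoff=31.0573 vs cont=30.2698 → 31.0573 [stop]  node(3,1) S=114.3108 payoff=12.1292 vs cont=15.4192 → 15.4192 [wait]  node(3,2) S=136.9951 payoff=0.0000 vs cont=5.6685 → 5.6685 [wait]  node(3,3) S=164.1809 payoff=0.0000 vs cont=1.3208 → 1.3208 [wait]  ⇒ S*(3)=95.3827
t_2: node(2,0) S=104.4188 payoff=22.0212 vs cont=22.7695 → 22.7695 [wait]  node(2,1) S=125.1400 payoff=1.3000 vs cont=10.2811 → 10.2811 [wait]  node(2,2) S=149.9732 payoff=0.0000 vs cont=3.3866 → 3.3866 [wait]  ⇒ S*(2)=-
t_1: node(1,0) S=114.3108 payoff=12.1292 vs cont=16.1662 → 16.1662 [wait]  node(1,1) S=136.9951 payoff=0.0000 vs cont=6.6527 → 6.6527 [wait]  ⇒ S*(1)=-
t_0: node(0,0) S=125.1400 payoff=1.3000 vs cont=11.1448 → 11.1448 [wait]  ⇒ S*(0)=-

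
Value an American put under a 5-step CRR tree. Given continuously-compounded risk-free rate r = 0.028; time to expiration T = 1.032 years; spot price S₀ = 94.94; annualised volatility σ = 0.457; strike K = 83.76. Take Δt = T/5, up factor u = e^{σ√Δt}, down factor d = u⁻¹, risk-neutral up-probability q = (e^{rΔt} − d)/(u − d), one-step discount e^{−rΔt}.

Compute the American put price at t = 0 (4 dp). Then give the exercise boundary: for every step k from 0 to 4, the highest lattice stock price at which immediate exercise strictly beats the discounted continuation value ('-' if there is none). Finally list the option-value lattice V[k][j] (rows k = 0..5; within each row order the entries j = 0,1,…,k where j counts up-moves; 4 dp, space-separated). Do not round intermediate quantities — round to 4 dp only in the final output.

Δt=0.20640, u=1.23075, d=0.81252, q=0.46214, disc=e^(-rΔt)=0.99424
k=5 terminal: V=max(K-S,0) → 50.1393 32.8335 6.6198 0.0000 0.0000 0.0000
k=4: j=0 S=41.3785 intr=42.3815 cont=41.8988 V=42.3815[EX]; j=1 S=62.6776 intr=21.0824 cont=20.5998 V=21.0824[EX]; j=2 S=94.9400 intr=0.0000 cont=3.5400 V=3.5400[hold]; j=3 S=143.8091 intr=0.0000 cont=0.0000 V=0.0000[hold]; j=4 S=217.8330 intr=0.0000 cont=0.0000 V=0.0000[hold]  S*(4)=62.6776
k=3: j=0 S=50.9265 intr=32.8335 cont=32.3509 V=32.8335[EX]; j=1 S=77.1402 intr=6.6198 cont=12.9006 V=12.9006[hold]; j=2 S=116.8471 intr=0.0000 cont=1.8931 V=1.8931[hold]; j=3 S=176.9926 intr=0.0000 cont=0.0000 V=0.0000[hold]  S*(3)=50.9265
k=2: j=0 S=62.6776 intr=21.0824 cont=23.4857 V=23.4857[hold]; j=1 S=94.9400 intr=0.0000 cont=7.7686 V=7.7686[hold]; j=2 S=143.8091 intr=0.0000 cont=1.0123 V=1.0123[hold]  S*(2)=-
k=1: j=0 S=77.1402 intr=6.6198 cont=16.1287 V=16.1287[hold]; j=1 S=116.8471 intr=0.0000 cont=4.6195 V=4.6195[hold]  S*(1)=-
k=0: j=0 S=94.9400 intr=0.0000 cont=10.7476 V=10.7476[hold]  S*(0)=-

price = 10.7476
boundary = - - - 50.9265 62.6776
tree:
10.7476
16.1287 4.6195
23.4857 7.7686 1.0123
32.8335 12.9006 1.8931 0.0000
42.3815 21.0824 3.5400 0.0000 0.0000
50.1393 32.8335 6.6198 0.0000 0.0000 0.0000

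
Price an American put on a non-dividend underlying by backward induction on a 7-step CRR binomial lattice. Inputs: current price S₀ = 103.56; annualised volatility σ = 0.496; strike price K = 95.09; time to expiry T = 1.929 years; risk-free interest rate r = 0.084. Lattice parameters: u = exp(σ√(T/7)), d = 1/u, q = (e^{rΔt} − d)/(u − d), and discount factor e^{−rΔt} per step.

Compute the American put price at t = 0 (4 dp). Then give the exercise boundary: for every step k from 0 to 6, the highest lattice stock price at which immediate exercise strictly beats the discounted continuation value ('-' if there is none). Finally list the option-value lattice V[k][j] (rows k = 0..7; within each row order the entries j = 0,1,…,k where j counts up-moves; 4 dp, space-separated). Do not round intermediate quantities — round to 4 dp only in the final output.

price = 17.1691
boundary = - - - 47.4192 36.5489 47.4192 61.5224
tree:
17.1691
24.8956 9.6280
35.0404 15.1091 4.1540
47.6708 23.0536 7.2310 1.0198
58.5411 33.9386 12.3744 2.0061 0.0000
66.9194 47.6708 20.7031 3.9461 0.0000 0.0000
73.3772 58.5411 33.5676 7.7625 0.0000 0.0000 0.0000
78.3546 66.9194 47.6708 15.2698 0.0000 0.0000 0.0000 0.0000

Δt=0.27557  u=1.29742  d=0.77076  q=0.47974  discount=0.97712
step 7 (expiry): payoffs max(K−S,0) = 78.3546 66.9194 47.6708 15.2698 0.0000 0.0000 0.0000 0.0000
step 6: (k=6,j=0): S=21.7128, (K−S)⁺=73.3772, hold=71.2013 ⇒ V=73.3772 exercise | (k=6,j=1): S=36.5489, (K−S)⁺=58.5411, hold=56.3652 ⇒ V=58.5411 exercise | (k=6,j=2): S=61.5224, (K−S)⁺=33.5676, hold=31.3917 ⇒ V=33.5676 exercise | (k=6,j=3): S=103.5600, (K−S)⁺=0.0000, hold=7.7625 ⇒ V=7.7625 continue | (k=6,j=4): S=174.3214, (K−S)⁺=0.0000, hold=0.0000 ⇒ V=0.0000 continue | (k=6,j=5): S=293.4332, (K−S)⁺=0.0000, hold=0.0000 ⇒ V=0.0000 continue | (k=6,j=6): S=493.9327, (K−S)⁺=0.0000, hold=0.0000 ⇒ V=0.0000 continue  boundary S*=61.5224
step 5: (k=5,j=0): S=28.1706, (K−S)⁺=66.9194, hold=64.7436 ⇒ V=66.9194 exercise | (k=5,j=1): S=47.4192, (K−S)⁺=47.6708, hold=45.4949 ⇒ V=47.6708 exercise | (k=5,j=2): S=79.8202, (K−S)⁺=15.2698, hold=20.7031 ⇒ V=20.7031 continue | (k=5,j=3): S=134.3604, (K−S)⁺=0.0000, hold=3.9461 ⇒ V=3.9461 continue | (k=5,j=4): S=226.1674, (K−S)⁺=0.0000, hold=0.0000 ⇒ V=0.0000 continue | (k=5,j=5): S=380.7049, (K−S)⁺=0.0000, hold=0.0000 ⇒ V=0.0000 continue  boundary S*=47.4192
step 4: (k=4,j=0): S=36.5489, (K−S)⁺=58.5411, hold=56.3652 ⇒ V=58.5411 exercise | (k=4,j=1): S=61.5224, (K−S)⁺=33.5676, hold=33.9386 ⇒ V=33.9386 continue | (k=4,j=2): S=103.5600, (K−S)⁺=0.0000, hold=12.3744 ⇒ V=12.3744 continue | (k=4,j=3): S=174.3214, (K−S)⁺=0.0000, hold=2.0061 ⇒ V=2.0061 continue | (k=4,j=4): S=293.4332, (K−S)⁺=0.0000, hold=0.0000 ⇒ V=0.0000 continue  boundary S*=36.5489
step 3: (k=3,j=0): S=47.4192, (K−S)⁺=47.6708, hold=45.6689 ⇒ V=47.6708 exercise | (k=3,j=1): S=79.8202, (K−S)⁺=15.2698, hold=23.0536 ⇒ V=23.0536 continue | (k=3,j=2): S=134.3604, (K−S)⁺=0.0000, hold=7.2310 ⇒ V=7.2310 continue | (k=3,j=3): S=226.1674, (K−S)⁺=0.0000, hold=1.0198 ⇒ V=1.0198 continue  boundary S*=47.4192
step 2: (k=2,j=0): S=61.5224, (K−S)⁺=33.5676, hold=35.0404 ⇒ V=35.0404 continue | (k=2,j=1): S=103.5600, (K−S)⁺=0.0000, hold=15.1091 ⇒ V=15.1091 continue | (k=2,j=2): S=174.3214, (K−S)⁺=0.0000, hold=4.1540 ⇒ V=4.1540 continue  boundary S*=-
step 1: (k=1,j=0): S=79.8202, (K−S)⁺=15.2698, hold=24.8956 ⇒ V=24.8956 continue | (k=1,j=1): S=134.3604, (K−S)⁺=0.0000, hold=9.6280 ⇒ V=9.6280 continue  boundary S*=-
step 0: (k=0,j=0): S=103.5600, (K−S)⁺=0.0000, hold=17.1691 ⇒ V=17.1691 continue  boundary S*=-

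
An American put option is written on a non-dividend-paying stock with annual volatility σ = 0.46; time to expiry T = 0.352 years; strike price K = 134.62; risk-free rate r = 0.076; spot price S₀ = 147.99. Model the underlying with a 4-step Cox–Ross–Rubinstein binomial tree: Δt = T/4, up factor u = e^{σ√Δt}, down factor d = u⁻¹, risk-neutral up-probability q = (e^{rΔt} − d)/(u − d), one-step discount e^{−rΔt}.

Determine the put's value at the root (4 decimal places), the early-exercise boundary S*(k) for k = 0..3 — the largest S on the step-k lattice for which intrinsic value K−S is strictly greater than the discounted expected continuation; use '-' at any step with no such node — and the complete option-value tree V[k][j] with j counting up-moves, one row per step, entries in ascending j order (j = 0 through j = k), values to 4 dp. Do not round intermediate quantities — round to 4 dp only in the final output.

Δt=0.08800  u=1.14621  d=0.87244  q=0.49045  discount=0.99333
step 4 (expiry): payoffs max(K−S,0) = 48.8806 21.9764 0.0000 0.0000 0.0000
step 3: (k=3,j=0): S=98.2751, (K−S)⁺=36.3449, hold=35.4476 ⇒ V=36.3449 exercise | (k=3,j=1): S=129.1128, (K−S)⁺=5.5072, hold=11.1234 ⇒ V=11.1234 continue | (k=3,j=2): S=169.6271, (K−S)⁺=0.0000, hold=0.0000 ⇒ V=0.0000 continue | (k=3,j=3): S=222.8544, (K−S)⁺=0.0000, hold=0.0000 ⇒ V=0.0000 continue  boundary S*=98.2751
step 2: (k=2,j=0): S=112.6436, (K−S)⁺=21.9764, hold=23.8152 ⇒ V=23.8152 continue | (k=2,j=1): S=147.9900, (K−S)⁺=0.0000, hold=5.6302 ⇒ V=5.6302 continue | (k=2,j=2): S=194.4278, (K−S)⁺=0.0000, hold=0.0000 ⇒ V=0.0000 continue  boundary S*=-
step 1: (k=1,j=0): S=129.1128, (K−S)⁺=5.5072, hold=14.7971 ⇒ V=14.7971 continue | (k=1,j=1): S=169.6271, (K−S)⁺=0.0000, hold=2.8497 ⇒ V=2.8497 continue  boundary S*=-
step 0: (k=0,j=0): S=147.9900, (K−S)⁺=0.0000, hold=8.8779 ⇒ V=8.8779 continue  boundary S*=-

price = 8.8779
boundary = - - - 98.2751
tree:
8.8779
14.7971 2.8497
23.8152 5.6302 0.0000
36.3449 11.1234 0.0000 0.0000
48.8806 21.9764 0.0000 0.0000 0.0000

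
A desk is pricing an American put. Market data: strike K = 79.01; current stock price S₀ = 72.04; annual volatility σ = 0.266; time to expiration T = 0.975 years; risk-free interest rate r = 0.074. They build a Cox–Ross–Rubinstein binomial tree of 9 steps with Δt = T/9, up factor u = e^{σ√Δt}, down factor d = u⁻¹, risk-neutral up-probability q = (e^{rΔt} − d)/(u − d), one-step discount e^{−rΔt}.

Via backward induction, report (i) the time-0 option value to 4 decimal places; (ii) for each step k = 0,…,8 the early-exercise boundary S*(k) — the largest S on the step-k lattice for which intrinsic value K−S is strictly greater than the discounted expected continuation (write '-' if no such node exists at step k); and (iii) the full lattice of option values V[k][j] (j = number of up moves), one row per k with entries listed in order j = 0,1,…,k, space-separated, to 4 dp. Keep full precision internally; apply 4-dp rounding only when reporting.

params: Δt=0.10833 u=1.09150 d=0.91617 q=0.52403 e^(-rΔt)=0.99202
t_9 payoffs: 46.2483 39.9788 32.5094 23.6107 13.0090 0.3785 0.0000 0.0000 0.0000 0.0000
t_8: node(8,0) S=35.7593 payoff=43.2507 vs cont=42.6198 → 43.2507 [stop]  node(8,1) S=42.6025 payoff=36.4075 vs cont=35.7766 → 36.4075 [stop]  node(8,2) S=50.7553 payoff=28.2547 vs cont=27.6238 → 28.2547 [stop]  node(8,3) S=60.4683 payoff=18.5417 vs cont=17.9109 → 18.5417 [stop]  node(8,4) S=72.0400 payoff=6.9700 vs cont=6.3391 → 6.9700 [stop]  node(8,5) S=85.8262 payoff=0.0000 vs cont=0.1787 → 0.1787 [wait]  node(8,6) S=102.2506 payoff=0.0000 vs cont=0.0000 → 0.0000 [wait]  node(8,7) S=121.8182 payoff=0.0000 vs cont=0.0000 → 0.0000 [wait]  node(8,8) S=145.1303 payoff=0.0000 vs cont=0.0000 → 0.0000 [wait]  ⇒ S*(8)=72.0400
t_7: node(7,0) S=39.0312 payoff=39.9788 vs cont=39.3479 → 39.9788 [stop]  node(7,1) S=46.5006 payoff=32.5094 vs cont=31.8785 → 32.5094 [stop]  node(7,2) S=55.3993 payoff=23.6107 vs cont=22.9798 → 23.6107 [stop]  node(7,3) S=66.0010 payoff=13.0090 vs cont=12.3781 → 13.0090 [stop]  node(7,4) S=78.6315 payoff=0.3785 vs cont=3.3839 → 3.3839 [wait]  node(7,5) S=93.6791 payoff=0.0000 vs cont=0.0844 → 0.0844 [wait]  node(7,6) S=111.6064 payoff=0.0000 vs cont=0.0000 → 0.0000 [wait]  node(7,7) S=132.9643 payoff=0.0000 vs cont=0.0000 → 0.0000 [wait]  ⇒ S*(7)=66.0010
t_6: node(6,0) S=42.6025 payoff=36.4075 vs cont=35.7766 → 36.4075 [stop]  node(6,1) S=50.7553 payoff=28.2547 vs cont=27.6238 → 28.2547 [stop]  node(6,2) S=60.4683 payoff=18.5417 vs cont=17.9109 → 18.5417 [stop]  node(6,3) S=72.0400 payoff=6.9700 vs cont=7.9015 → 7.9015 [wait]  node(6,4) S=85.8262 payoff=0.0000 vs cont=1.6416 → 1.6416 [wait]  node(6,5) S=102.2506 payoff=0.0000 vs cont=0.0398 → 0.0398 [wait]  node(6,6) S=121.8182 payoff=0.0000 vs cont=0.0000 → 0.0000 [wait]  ⇒ S*(6)=60.4683
t_5: node(5,0) S=46.5006 payoff=32.5094 vs cont=31.8785 → 32.5094 [stop]  node(5,1) S=55.3993 payoff=23.6107 vs cont=22.9798 → 23.6107 [stop]  node(5,2) S=66.0010 payoff=13.0090 vs cont=12.8624 → 13.0090 [stop]  node(5,3) S=78.6315 payoff=0.3785 vs cont=4.5842 → 4.5842 [wait]  node(5,4) S=93.6791 payoff=0.0000 vs cont=0.7958 → 0.7958 [wait]  node(5,5) S=111.6064 payoff=0.0000 vs cont=0.0188 → 0.0188 [wait]  ⇒ S*(5)=66.0010
t_4: node(4,0) S=50.7553 payoff=28.2547 vs cont=27.6238 → 28.2547 [stop]  node(4,1) S=60.4683 payoff=18.5417 vs cont=17.9109 → 18.5417 [stop]  node(4,2) S=72.0400 payoff=6.9700 vs cont=8.5255 → 8.5255 [wait]  node(4,3) S=85.8262 payoff=0.0000 vs cont=2.5782 → 2.5782 [wait]  node(4,4) S=102.2506 payoff=0.0000 vs cont=0.3855 → 0.3855 [wait]  ⇒ S*(4)=60.4683
t_3: node(3,0) S=55.3993 payoff=23.6107 vs cont=22.9798 → 23.6107 [stop]  node(3,1) S=66.0010 payoff=13.0090 vs cont=13.1867 → 13.1867 [wait]  node(3,2) S=78.6315 payoff=0.3785 vs cont=5.3657 → 5.3657 [wait]  node(3,3) S=93.6791 payoff=0.0000 vs cont=1.4178 → 1.4178 [wait]  ⇒ S*(3)=55.3993
t_2: node(2,0) S=60.4683 payoff=18.5417 vs cont=18.0033 → 18.5417 [stop]  node(2,1) S=72.0400 payoff=6.9700 vs cont=9.0157 → 9.0157 [wait]  node(2,2) S=85.8262 payoff=0.0000 vs cont=3.2705 → 3.2705 [wait]  ⇒ S*(2)=60.4683
t_1: node(1,0) S=66.0010 payoff=13.0090 vs cont=13.4416 → 13.4416 [wait]  node(1,1) S=78.6315 payoff=0.3785 vs cont=5.9571 → 5.9571 [wait]  ⇒ S*(1)=-
t_0: node(0,0) S=72.0400 payoff=6.9700 vs cont=9.4434 → 9.4434 [wait]  ⇒ S*(0)=-

price = 9.4434
boundary = - - 60.4683 55.3993 60.4683 66.0010 60.4683 66.0010 72.0400
tree:
9.4434
13.4416 5.9571
18.5417 9.0157 3.2705
23.6107 13.1867 5.3657 1.4178
28.2547 18.5417 8.5255 2.5782 0.3855
32.5094 23.6107 13.0090 4.5842 0.7958 0.0188
36.4075 28.2547 18.5417 7.9015 1.6416 0.0398 0.0000
39.9788 32.5094 23.6107 13.0090 3.3839 0.0844 0.0000 0.0000
43.2507 36.4075 28.2547 18.5417 6.9700 0.1787 0.0000 0.0000 0.0000
46.2483 39.9788 32.5094 23.6107 13.0090 0.3785 0.0000 0.0000 0.0000 0.0000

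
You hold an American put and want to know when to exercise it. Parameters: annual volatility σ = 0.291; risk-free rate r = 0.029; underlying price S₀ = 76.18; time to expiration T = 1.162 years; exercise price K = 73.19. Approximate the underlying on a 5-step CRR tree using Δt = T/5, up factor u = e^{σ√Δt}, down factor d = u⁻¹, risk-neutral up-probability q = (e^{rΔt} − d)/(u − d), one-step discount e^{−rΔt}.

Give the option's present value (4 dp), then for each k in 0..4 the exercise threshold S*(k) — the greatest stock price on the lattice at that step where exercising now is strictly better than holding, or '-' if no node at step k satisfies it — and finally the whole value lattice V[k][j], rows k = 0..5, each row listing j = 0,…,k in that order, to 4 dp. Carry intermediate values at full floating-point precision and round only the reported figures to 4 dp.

Δt=0.23240  u=1.15060  d=0.86911  q=0.48901  discount=0.99328
step 5 (expiry): payoffs max(K−S,0) = 35.4140 23.1789 6.9812 0.0000 0.0000 0.0000
step 4: (k=4,j=0): S=43.4651, (K−S)⁺=29.7249, hold=29.2332 ⇒ V=29.7249 exercise | (k=4,j=1): S=57.5428, (K−S)⁺=15.6472, hold=15.1556 ⇒ V=15.6472 exercise | (k=4,j=2): S=76.1800, (K−S)⁺=0.0000, hold=3.5433 ⇒ V=3.5433 continue | (k=4,j=3): S=100.8535, (K−S)⁺=0.0000, hold=0.0000 ⇒ V=0.0000 continue | (k=4,j=4): S=133.5183, (K−S)⁺=0.0000, hold=0.0000 ⇒ V=0.0000 continue  boundary S*=57.5428
step 3: (k=3,j=0): S=50.0111, (K−S)⁺=23.1789, hold=22.6873 ⇒ V=23.1789 exercise | (k=3,j=1): S=66.2088, (K−S)⁺=6.9812, hold=9.6630 ⇒ V=9.6630 continue | (k=3,j=2): S=87.6528, (K−S)⁺=0.0000, hold=1.7985 ⇒ V=1.7985 continue | (k=3,j=3): S=116.0422, (K−S)⁺=0.0000, hold=0.0000 ⇒ V=0.0000 continue  boundary S*=50.0111
step 2: (k=2,j=0): S=57.5428, (K−S)⁺=15.6472, hold=16.4582 ⇒ V=16.4582 continue | (k=2,j=1): S=76.1800, (K−S)⁺=0.0000, hold=5.7781 ⇒ V=5.7781 continue | (k=2,j=2): S=100.8535, (K−S)⁺=0.0000, hold=0.9128 ⇒ V=0.9128 continue  boundary S*=-
step 1: (k=1,j=0): S=66.2088, (K−S)⁺=6.9812, hold=11.1600 ⇒ V=11.1600 continue | (k=1,j=1): S=87.6528, (K−S)⁺=0.0000, hold=3.3761 ⇒ V=3.3761 continue  boundary S*=-
step 0: (k=0,j=0): S=76.1800, (K−S)⁺=0.0000, hold=7.3042 ⇒ V=7.3042 continue  boundary S*=-

price = 7.3042
boundary = - - - 50.0111 57.5428
tree:
7.3042
11.1600 3.3761
16.4582 5.7781 0.9128
23.1789 9.6630 1.7985 0.0000
29.7249 15.6472 3.5433 0.0000 0.0000
35.4140 23.1789 6.9812 0.0000 0.0000 0.0000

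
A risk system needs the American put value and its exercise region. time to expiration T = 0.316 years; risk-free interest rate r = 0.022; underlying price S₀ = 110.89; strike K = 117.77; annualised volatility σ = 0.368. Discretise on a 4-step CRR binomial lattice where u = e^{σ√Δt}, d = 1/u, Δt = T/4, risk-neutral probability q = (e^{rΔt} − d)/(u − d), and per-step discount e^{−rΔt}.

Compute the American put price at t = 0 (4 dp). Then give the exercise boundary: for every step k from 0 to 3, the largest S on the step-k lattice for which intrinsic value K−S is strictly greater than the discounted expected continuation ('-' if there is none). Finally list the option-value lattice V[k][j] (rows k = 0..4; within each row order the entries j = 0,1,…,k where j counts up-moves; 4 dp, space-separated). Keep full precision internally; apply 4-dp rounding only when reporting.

params: Δt=0.07900 u=1.10897 d=0.90174 q=0.48256 e^(-rΔt)=0.99826
t_4 payoffs: 44.4521 27.6023 6.8800 0.0000 0.0000
t_3: node(3,0) S=81.3075 payoff=36.4625 vs cont=36.2580 → 36.4625 [stop]  node(3,1) S=99.9935 payoff=17.7765 vs cont=17.5720 → 17.7765 [stop]  node(3,2) S=122.9739 payoff=0.0000 vs cont=3.5538 → 3.5538 [wait]  node(3,3) S=151.2357 payoff=0.0000 vs cont=0.0000 → 0.0000 [wait]  ⇒ S*(3)=99.9935
t_2: node(2,0) S=90.1677 payoff=27.6023 vs cont=27.3978 → 27.6023 [stop]  node(2,1) S=110.8900 payoff=6.8800 vs cont=10.8943 → 10.8943 [wait]  node(2,2) S=136.3746 payoff=0.0000 vs cont=1.8357 → 1.8357 [wait]  ⇒ S*(2)=90.1677
t_1: node(1,0) S=99.9935 payoff=17.7765 vs cont=19.5058 → 19.5058 [wait]  node(1,1) S=122.9739 payoff=0.0000 vs cont=6.5117 → 6.5117 [wait]  ⇒ S*(1)=-
t_0: node(0,0) S=110.8900 payoff=6.8800 vs cont=13.2124 → 13.2124 [wait]  ⇒ S*(0)=-

price = 13.2124
boundary = - - 90.1677 99.9935
tree:
13.2124
19.5058 6.5117
27.6023 10.8943 1.8357
36.4625 17.7765 3.5538 0.0000
44.4521 27.6023 6.8800 0.0000 0.0000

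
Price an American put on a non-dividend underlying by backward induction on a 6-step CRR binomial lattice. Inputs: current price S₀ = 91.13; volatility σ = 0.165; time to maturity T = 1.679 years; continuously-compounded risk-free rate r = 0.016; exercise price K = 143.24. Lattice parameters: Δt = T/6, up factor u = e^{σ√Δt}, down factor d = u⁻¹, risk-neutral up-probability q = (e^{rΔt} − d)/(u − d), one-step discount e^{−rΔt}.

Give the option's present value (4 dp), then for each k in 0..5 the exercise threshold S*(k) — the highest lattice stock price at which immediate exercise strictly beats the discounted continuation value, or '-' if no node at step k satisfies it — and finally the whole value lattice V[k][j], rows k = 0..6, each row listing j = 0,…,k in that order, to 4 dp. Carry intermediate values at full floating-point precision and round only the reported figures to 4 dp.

params: Δt=0.27983 u=1.09121 d=0.91642 q=0.50387 e^(-rΔt)=0.99553
t_6 payoffs: 89.2616 78.9662 66.7072 52.1100 34.7287 14.0322 0.0000
t_5: node(5,0) S=58.9016 payoff=84.3384 vs cont=83.6985 → 84.3384 [stop]  node(5,1) S=70.1360 payoff=73.1040 vs cont=72.4641 → 73.1040 [stop]  node(5,2) S=83.5131 payoff=59.7269 vs cont=59.0870 → 59.7269 [stop]  node(5,3) S=99.4416 payoff=43.7984 vs cont=43.1585 → 43.7984 [stop]  node(5,4) S=118.4083 payoff=24.8317 vs cont=24.1918 → 24.8317 [stop]  node(5,5) S=140.9924 payoff=2.2476 vs cont=6.9307 → 6.9307 [wait]  ⇒ S*(5)=118.4083
t_4: node(4,0) S=64.2738 payoff=78.9662 vs cont=78.3263 → 78.9662 [stop]  node(4,1) S=76.5328 payoff=66.7072 vs cont=66.0673 → 66.7072 [stop]  node(4,2) S=91.1300 payoff=52.1100 vs cont=51.4701 → 52.1100 [stop]  node(4,3) S=108.5113 payoff=34.7287 vs cont=34.0888 → 34.7287 [stop]  node(4,4) S=129.2078 payoff=14.0322 vs cont=15.7414 → 15.7414 [wait]  ⇒ S*(4)=108.5113
t_3: node(3,0) S=70.1360 payoff=73.1040 vs cont=72.4641 → 73.1040 [stop]  node(3,1) S=83.5131 payoff=59.7269 vs cont=59.0870 → 59.7269 [stop]  node(3,2) S=99.4416 payoff=43.7984 vs cont=43.1585 → 43.7984 [stop]  node(3,3) S=118.4083 payoff=24.8317 vs cont=25.0492 → 25.0492 [wait]  ⇒ S*(3)=99.4416
t_2: node(2,0) S=76.5328 payoff=66.7072 vs cont=66.0673 → 66.7072 [stop]  node(2,1) S=91.1300 payoff=52.1100 vs cont=51.4701 → 52.1100 [stop]  node(2,2) S=108.5113 payoff=34.7287 vs cont=34.1979 → 34.7287 [stop]  ⇒ S*(2)=108.5113
t_1: node(1,0) S=83.5131 payoff=59.7269 vs cont=59.0870 → 59.7269 [stop]  node(1,1) S=99.4416 payoff=43.7984 vs cont=43.1585 → 43.7984 [stop]  ⇒ S*(1)=99.4416
t_0: node(0,0) S=91.1300 payoff=52.1100 vs cont=51.4701 → 52.1100 [stop]  ⇒ S*(0)=91.1300

price = 52.1100
boundary = 91.1300 99.4416 108.5113 99.4416 108.5113 118.4083
tree:
52.1100
59.7269 43.7984
66.7072 52.1100 34.7287
73.1040 59.7269 43.7984 25.0492
78.9662 66.7072 52.1100 34.7287 15.7414
84.3384 73.1040 59.7269 43.7984 24.8317 6.9307
89.2616 78.9662 66.7072 52.1100 34.7287 14.0322 0.0000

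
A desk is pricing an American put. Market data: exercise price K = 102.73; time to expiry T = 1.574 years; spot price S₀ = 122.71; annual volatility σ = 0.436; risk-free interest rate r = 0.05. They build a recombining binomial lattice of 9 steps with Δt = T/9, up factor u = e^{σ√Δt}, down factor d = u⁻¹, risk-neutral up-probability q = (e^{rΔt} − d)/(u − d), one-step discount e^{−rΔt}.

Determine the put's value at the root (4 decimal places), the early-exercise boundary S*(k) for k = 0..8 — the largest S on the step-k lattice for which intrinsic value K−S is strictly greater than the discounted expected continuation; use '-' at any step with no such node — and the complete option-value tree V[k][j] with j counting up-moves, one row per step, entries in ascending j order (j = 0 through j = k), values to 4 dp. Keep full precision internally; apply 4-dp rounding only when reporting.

price = 12.2593
boundary = - - - - 59.1743 49.3113 59.1743 71.0101 85.2132
tree:
12.2593
17.6270 6.6340
24.6499 10.2964 2.7641
33.3771 15.5906 4.7154 0.6882
43.5557 22.8962 7.9145 1.3152 0.0175
53.4187 32.3584 13.0036 2.5131 0.0338 0.0000
61.6377 43.5557 20.7484 4.8013 0.0653 0.0000 0.0000
68.4869 53.4187 31.7199 9.1716 0.1264 0.0000 0.0000 0.0000
74.1944 61.6377 43.5557 17.5168 0.2445 0.0000 0.0000 0.0000 0.0000
78.9506 68.4869 53.4187 31.7199 0.4729 0.0000 0.0000 0.0000 0.0000 0.0000

params: Δt=0.17489 u=1.20001 d=0.83332 q=0.47849 e^(-rΔt)=0.99129
t_9 payoffs: 78.9506 68.4869 53.4187 31.7199 0.4729 0.0000 0.0000 0.0000 0.0000 0.0000
t_8: node(8,0) S=28.5356 payoff=74.1944 vs cont=73.3000 → 74.1944 [stop]  node(8,1) S=41.0923 payoff=61.6377 vs cont=60.7433 → 61.6377 [stop]  node(8,2) S=59.1743 payoff=43.5557 vs cont=42.6613 → 43.5557 [stop]  node(8,3) S=85.2132 payoff=17.5168 vs cont=16.6224 → 17.5168 [stop]  node(8,4) S=122.7100 payoff=0.0000 vs cont=0.2445 → 0.2445 [wait]  node(8,5) S=176.7068 payoff=0.0000 vs cont=0.0000 → 0.0000 [wait]  node(8,6) S=254.4641 payoff=0.0000 vs cont=0.0000 → 0.0000 [wait]  node(8,7) S=366.4374 payoff=0.0000 vs cont=0.0000 → 0.0000 [wait]  node(8,8) S=527.6830 payoff=0.0000 vs cont=0.0000 → 0.0000 [wait]  ⇒ S*(8)=85.2132
t_7: node(7,0) S=34.2431 payoff=68.4869 vs cont=67.5925 → 68.4869 [stop]  node(7,1) S=49.3113 payoff=53.4187 vs cont=52.5243 → 53.4187 [stop]  node(7,2) S=71.0101 payoff=31.7199 vs cont=30.8255 → 31.7199 [stop]  node(7,3) S=102.2571 payoff=0.4729 vs cont=9.1716 → 9.1716 [wait]  node(7,4) S=147.2538 payoff=0.0000 vs cont=0.1264 → 0.1264 [wait]  node(7,5) S=212.0508 payoff=0.0000 vs cont=0.0000 → 0.0000 [wait]  node(7,6) S=305.3607 payoff=0.0000 vs cont=0.0000 → 0.0000 [wait]  node(7,7) S=439.7303 payoff=0.0000 vs cont=0.0000 → 0.0000 [wait]  ⇒ S*(7)=71.0101
t_6: node(6,0) S=41.0923 payoff=61.6377 vs cont=60.7433 → 61.6377 [stop]  node(6,1) S=59.1743 payoff=43.5557 vs cont=42.6613 → 43.5557 [stop]  node(6,2) S=85.2132 payoff=17.5168 vs cont=20.7484 → 20.7484 [wait]  node(6,3) S=122.7100 payoff=0.0000 vs cont=4.8013 → 4.8013 [wait]  node(6,4) S=176.7068 payoff=0.0000 vs cont=0.0653 → 0.0653 [wait]  node(6,5) S=254.4641 payoff=0.0000 vs cont=0.0000 → 0.0000 [wait]  node(6,6) S=366.4374 payoff=0.0000 vs cont=0.0000 → 0.0000 [wait]  ⇒ S*(6)=59.1743
t_5: node(5,0) S=49.3113 payoff=53.4187 vs cont=52.5243 → 53.4187 [stop]  node(5,1) S=71.0101 payoff=31.7199 vs cont=32.3584 → 32.3584 [wait]  node(5,2) S=102.2571 payoff=0.4729 vs cont=13.0036 → 13.0036 [wait]  node(5,3) S=147.2538 payoff=0.0000 vs cont=2.5131 → 2.5131 [wait]  node(5,4) S=212.0508 payoff=0.0000 vs cont=0.0338 → 0.0338 [wait]  node(5,5) S=305.3607 payoff=0.0000 vs cont=0.0000 → 0.0000 [wait]  ⇒ S*(5)=49.3113
t_4: node(4,0) S=59.1743 payoff=43.5557 vs cont=42.9641 → 43.5557 [stop]  node(4,1) S=85.2132 payoff=17.5168 vs cont=22.8962 → 22.8962 [wait]  node(4,2) S=122.7100 payoff=0.0000 vs cont=7.9145 → 7.9145 [wait]  node(4,3) S=176.7068 payoff=0.0000 vs cont=1.3152 → 1.3152 [wait]  node(4,4) S=254.4641 payoff=0.0000 vs cont=0.0175 → 0.0175 [wait]  ⇒ S*(4)=59.1743
t_3: node(3,0) S=71.0101 payoff=31.7199 vs cont=33.3771 → 33.3771 [wait]  node(3,1) S=102.2571 payoff=0.4729 vs cont=15.5906 → 15.5906 [wait]  node(3,2) S=147.2538 payoff=0.0000 vs cont=4.7154 → 4.7154 [wait]  node(3,3) S=212.0508 payoff=0.0000 vs cont=0.6882 → 0.6882 [wait]  ⇒ S*(3)=-
t_2: node(2,0) S=85.2132 payoff=17.5168 vs cont=24.6499 → 24.6499 [wait]  node(2,1) S=122.7100 payoff=0.0000 vs cont=10.2964 → 10.2964 [wait]  node(2,2) S=176.7068 payoff=0.0000 vs cont=2.7641 → 2.7641 [wait]  ⇒ S*(2)=-
t_1: node(1,0) S=102.2571 payoff=0.4729 vs cont=17.6270 → 17.6270 [wait]  node(1,1) S=147.2538 payoff=0.0000 vs cont=6.6340 → 6.6340 [wait]  ⇒ S*(1)=-
t_0: node(0,0) S=122.7100 payoff=0.0000 vs cont=12.2593 → 12.2593 [wait]  ⇒ S*(0)=-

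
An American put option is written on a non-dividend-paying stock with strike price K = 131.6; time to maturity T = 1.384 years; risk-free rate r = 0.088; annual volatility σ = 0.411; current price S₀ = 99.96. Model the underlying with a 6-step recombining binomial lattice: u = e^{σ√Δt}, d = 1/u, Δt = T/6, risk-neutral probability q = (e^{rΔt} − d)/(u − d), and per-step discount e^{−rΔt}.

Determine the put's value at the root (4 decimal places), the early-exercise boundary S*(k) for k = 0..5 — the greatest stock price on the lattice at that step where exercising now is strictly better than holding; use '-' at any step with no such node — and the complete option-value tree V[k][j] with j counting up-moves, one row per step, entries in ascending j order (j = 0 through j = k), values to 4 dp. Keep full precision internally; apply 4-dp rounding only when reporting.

Δt=0.23067  u=1.21822  d=0.82087  q=0.50242  discount=0.97991
step 6 (expiry): payoffs max(K−S,0) = 101.0182 86.2145 64.2447 31.6400 0.0000 0.0000 0.0000
step 5: (k=5,j=0): S=37.2555, (K−S)⁺=94.3445, hold=91.7001 ⇒ V=94.3445 exercise | (k=5,j=1): S=55.2898, (K−S)⁺=76.3102, hold=73.6659 ⇒ V=76.3102 exercise | (k=5,j=2): S=82.0539, (K−S)⁺=49.5461, hold=46.9018 ⇒ V=49.5461 exercise | (k=5,j=3): S=121.7737, (K−S)⁺=9.8263, hold=15.4272 ⇒ V=15.4272 continue | (k=5,j=4): S=180.7207, (K−S)⁺=0.0000, hold=0.0000 ⇒ V=0.0000 continue | (k=5,j=5): S=268.2021, (K−S)⁺=0.0000, hold=0.0000 ⇒ V=0.0000 continue  boundary S*=82.0539
step 4: (k=4,j=0): S=45.3855, (K−S)⁺=86.2145, hold=83.5701 ⇒ V=86.2145 exercise | (k=4,j=1): S=67.3553, (K−S)⁺=64.2447, hold=61.6003 ⇒ V=64.2447 exercise | (k=4,j=2): S=99.9600, (K−S)⁺=31.6400, hold=31.7530 ⇒ V=31.7530 continue | (k=4,j=3): S=148.3476, (K−S)⁺=0.0000, hold=7.5220 ⇒ V=7.5220 continue | (k=4,j=4): S=220.1583, (K−S)⁺=0.0000, hold=0.0000 ⇒ V=0.0000 continue  boundary S*=67.3553
step 3: (k=3,j=0): S=55.2898, (K−S)⁺=76.3102, hold=73.6659 ⇒ V=76.3102 exercise | (k=3,j=1): S=82.0539, (K−S)⁺=49.5461, hold=46.9574 ⇒ V=49.5461 exercise | (k=3,j=2): S=121.7737, (K−S)⁺=9.8263, hold=19.1855 ⇒ V=19.1855 continue | (k=3,j=3): S=180.7207, (K−S)⁺=0.0000, hold=3.6676 ⇒ V=3.6676 continue  boundary S*=82.0539
step 2: (k=2,j=0): S=67.3553, (K−S)⁺=64.2447, hold=61.6003 ⇒ V=64.2447 exercise | (k=2,j=1): S=99.9600, (K−S)⁺=31.6400, hold=33.6034 ⇒ V=33.6034 continue | (k=2,j=2): S=148.3476, (K−S)⁺=0.0000, hold=11.1602 ⇒ V=11.1602 continue  boundary S*=67.3553
step 1: (k=1,j=0): S=82.0539, (K−S)⁺=49.5461, hold=47.8684 ⇒ V=49.5461 exercise | (k=1,j=1): S=121.7737, (K−S)⁺=9.8263, hold=21.8789 ⇒ V=21.8789 continue  boundary S*=82.0539
step 0: (k=0,j=0): S=99.9600, (K−S)⁺=31.6400, hold=34.9294 ⇒ V=34.9294 continue  boundary S*=-

price = 34.9294
boundary = - 82.0539 67.3553 82.0539 67.3553 82.0539
tree:
34.9294
49.5461 21.8789
64.2447 33.6034 11.1602
76.3102 49.5461 19.1855 3.6676
86.2145 64.2447 31.7530 7.5220 0.0000
94.3445 76.3102 49.5461 15.4272 0.0000 0.0000
101.0182 86.2145 64.2447 31.6400 0.0000 0.0000 0.0000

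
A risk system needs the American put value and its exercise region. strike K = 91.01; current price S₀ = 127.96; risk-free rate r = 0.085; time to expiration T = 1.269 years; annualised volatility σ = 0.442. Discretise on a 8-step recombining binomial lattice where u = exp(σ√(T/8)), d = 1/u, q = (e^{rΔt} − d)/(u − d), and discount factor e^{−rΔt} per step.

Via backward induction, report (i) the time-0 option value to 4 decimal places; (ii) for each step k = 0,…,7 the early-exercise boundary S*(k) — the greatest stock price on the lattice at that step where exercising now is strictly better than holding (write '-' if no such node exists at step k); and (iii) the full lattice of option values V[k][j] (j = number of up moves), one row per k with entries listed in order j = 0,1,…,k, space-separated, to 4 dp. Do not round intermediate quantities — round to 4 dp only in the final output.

params: Δt=0.15862 u=1.19248 d=0.83859 q=0.49446 e^(-rΔt)=0.98661
t_8 payoffs: 59.7166 46.5102 27.7304 1.0252 0.0000 0.0000 0.0000 0.0000 0.0000
t_7: node(7,0) S=37.3169 payoff=53.6931 vs cont=52.4742 → 53.6931 [stop]  node(7,1) S=53.0654 payoff=37.9446 vs cont=36.7258 → 37.9446 [stop]  node(7,2) S=75.4599 payoff=15.5501 vs cont=14.3312 → 15.5501 [stop]  node(7,3) S=107.3054 payoff=0.0000 vs cont=0.5114 → 0.5114 [wait]  node(7,4) S=152.5903 payoff=0.0000 vs cont=0.0000 → 0.0000 [wait]  node(7,5) S=216.9862 payoff=0.0000 vs cont=0.0000 → 0.0000 [wait]  node(7,6) S=308.5584 payoff=0.0000 vs cont=0.0000 → 0.0000 [wait]  node(7,7) S=438.7757 payoff=0.0000 vs cont=0.0000 → 0.0000 [wait]  ⇒ S*(7)=75.4599
t_6: node(6,0) S=44.4998 payoff=46.5102 vs cont=45.2913 → 46.5102 [stop]  node(6,1) S=63.2796 payoff=27.7304 vs cont=26.5115 → 27.7304 [stop]  node(6,2) S=89.9848 payoff=1.0252 vs cont=8.0054 → 8.0054 [wait]  node(6,3) S=127.9600 payoff=0.0000 vs cont=0.2550 → 0.2550 [wait]  node(6,4) S=181.9615 payoff=0.0000 vs cont=0.0000 → 0.0000 [wait]  node(6,5) S=258.7526 payoff=0.0000 vs cont=0.0000 → 0.0000 [wait]  node(6,6) S=367.9510 payoff=0.0000 vs cont=0.0000 → 0.0000 [wait]  ⇒ S*(6)=63.2796
t_5: node(5,0) S=53.0654 payoff=37.9446 vs cont=36.7258 → 37.9446 [stop]  node(5,1) S=75.4599 payoff=15.5501 vs cont=17.7364 → 17.7364 [wait]  node(5,2) S=107.3054 payoff=0.0000 vs cont=4.1172 → 4.1172 [wait]  node(5,3) S=152.5903 payoff=0.0000 vs cont=0.1272 → 0.1272 [wait]  node(5,4) S=216.9862 payoff=0.0000 vs cont=0.0000 → 0.0000 [wait]  node(5,5) S=308.5584 payoff=0.0000 vs cont=0.0000 → 0.0000 [wait]  ⇒ S*(5)=53.0654
t_4: node(4,0) S=63.2796 payoff=27.7304 vs cont=27.5781 → 27.7304 [stop]  node(4,1) S=89.9848 payoff=1.0252 vs cont=10.8549 → 10.8549 [wait]  node(4,2) S=127.9600 payoff=0.0000 vs cont=2.1156 → 2.1156 [wait]  node(4,3) S=181.9615 payoff=0.0000 vs cont=0.0634 → 0.0634 [wait]  node(4,4) S=258.7526 payoff=0.0000 vs cont=0.0000 → 0.0000 [wait]  ⇒ S*(4)=63.2796
t_3: node(3,0) S=75.4599 payoff=15.5501 vs cont=19.1265 → 19.1265 [wait]  node(3,1) S=107.3054 payoff=0.0000 vs cont=6.4462 → 6.4462 [wait]  node(3,2) S=152.5903 payoff=0.0000 vs cont=1.0862 → 1.0862 [wait]  node(3,3) S=216.9862 payoff=0.0000 vs cont=0.0316 → 0.0316 [wait]  ⇒ S*(3)=-
t_2: node(2,0) S=89.9848 payoff=1.0252 vs cont=12.6844 → 12.6844 [wait]  node(2,1) S=127.9600 payoff=0.0000 vs cont=3.7450 → 3.7450 [wait]  node(2,2) S=181.9615 payoff=0.0000 vs cont=0.5572 → 0.5572 [wait]  ⇒ S*(2)=-
t_1: node(1,0) S=107.3054 payoff=0.0000 vs cont=8.1535 → 8.1535 [wait]  node(1,1) S=152.5903 payoff=0.0000 vs cont=2.1397 → 2.1397 [wait]  ⇒ S*(1)=-
t_0: node(0,0) S=127.9600 payoff=0.0000 vs cont=5.1106 → 5.1106 [wait]  ⇒ S*(0)=-

price = 5.1106
boundary = - - - - 63.2796 53.0654 63.2796 75.4599
tree:
5.1106
8.1535 2.1397
12.6844 3.7450 0.5572
19.1265 6.4462 1.0862 0.0316
27.7304 10.8549 2.1156 0.0634 0.0000
37.9446 17.7364 4.1172 0.1272 0.0000 0.0000
46.5102 27.7304 8.0054 0.2550 0.0000 0.0000 0.0000
53.6931 37.9446 15.5501 0.5114 0.0000 0.0000 0.0000 0.0000
59.7166 46.5102 27.7304 1.0252 0.0000 0.0000 0.0000 0.0000 0.0000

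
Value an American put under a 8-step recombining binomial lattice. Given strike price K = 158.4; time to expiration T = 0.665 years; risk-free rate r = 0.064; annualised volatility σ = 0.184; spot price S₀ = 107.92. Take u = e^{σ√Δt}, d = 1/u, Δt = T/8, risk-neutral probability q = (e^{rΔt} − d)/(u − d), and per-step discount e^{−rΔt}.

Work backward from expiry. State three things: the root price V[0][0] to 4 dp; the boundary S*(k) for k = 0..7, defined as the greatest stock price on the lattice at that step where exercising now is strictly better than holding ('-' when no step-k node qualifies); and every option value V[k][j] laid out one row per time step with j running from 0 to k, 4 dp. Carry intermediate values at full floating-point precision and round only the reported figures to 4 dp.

price = 50.4800
boundary = 107.9200 113.7997 119.9998 126.5376 133.4317 140.7013 133.4317 140.7013
tree:
50.4800
56.0559 44.6003
61.3438 50.4800 38.4002
66.3584 56.0559 44.6003 31.8624
71.1139 61.3438 50.4800 38.4002 24.9683
75.6237 66.3584 56.0559 44.6003 31.8624 17.6987
79.9006 71.1139 61.3438 50.4800 38.4002 24.9683 10.6193
83.9564 75.6237 66.3584 56.0559 44.6003 31.8624 17.6987 4.6207
87.8027 79.9006 71.1139 61.3438 50.4800 38.4002 24.9683 10.0330 0.0000

Δt=0.08313  u=1.05448  d=0.94833  q=0.53699  discount=0.99469
step 8 (expiry): payoffs max(K−S,0) = 87.8027 79.9006 71.1139 61.3438 50.4800 38.4002 24.9683 10.0330 0.0000
step 7: (k=7,j=0): S=74.4436, (K−S)⁺=83.9564, hold=83.1160 ⇒ V=83.9564 exercise | (k=7,j=1): S=82.7763, (K−S)⁺=75.6237, hold=74.7833 ⇒ V=75.6237 exercise | (k=7,j=2): S=92.0416, (K−S)⁺=66.3584, hold=65.5179 ⇒ V=66.3584 exercise | (k=7,j=3): S=102.3441, (K−S)⁺=56.0559, hold=55.2155 ⇒ V=56.0559 exercise | (k=7,j=4): S=113.7997, (K−S)⁺=44.6003, hold=43.7598 ⇒ V=44.6003 exercise | (k=7,j=5): S=126.5376, (K−S)⁺=31.8624, hold=31.0219 ⇒ V=31.8624 exercise | (k=7,j=6): S=140.7013, (K−S)⁺=17.6987, hold=16.8583 ⇒ V=17.6987 exercise | (k=7,j=7): S=156.4504, (K−S)⁺=1.9496, hold=4.6207 ⇒ V=4.6207 continue  boundary S*=140.7013
step 6: (k=6,j=0): S=78.4994, (K−S)⁺=79.9006, hold=79.0601 ⇒ V=79.9006 exercise | (k=6,j=1): S=87.2861, (K−S)⁺=71.1139, hold=70.2735 ⇒ V=71.1139 exercise | (k=6,j=2): S=97.0562, (K−S)⁺=61.3438, hold=60.5033 ⇒ V=61.3438 exercise | (k=6,j=3): S=107.9200, (K−S)⁺=50.4800, hold=49.6395 ⇒ V=50.4800 exercise | (k=6,j=4): S=119.9998, (K−S)⁺=38.4002, hold=37.5598 ⇒ V=38.4002 exercise | (k=6,j=5): S=133.4317, (K−S)⁺=24.9683, hold=24.1279 ⇒ V=24.9683 exercise | (k=6,j=6): S=148.3670, (K−S)⁺=10.0330, hold=10.6193 ⇒ V=10.6193 continue  boundary S*=133.4317
step 5: (k=5,j=0): S=82.7763, (K−S)⁺=75.6237, hold=74.7833 ⇒ V=75.6237 exercise | (k=5,j=1): S=92.0416, (K−S)⁺=66.3584, hold=65.5179 ⇒ V=66.3584 exercise | (k=5,j=2): S=102.3441, (K−S)⁺=56.0559, hold=55.2155 ⇒ V=56.0559 exercise | (k=5,j=3): S=113.7997, (K−S)⁺=44.6003, hold=43.7598 ⇒ V=44.6003 exercise | (k=5,j=4): S=126.5376, (K−S)⁺=31.8624, hold=31.0219 ⇒ V=31.8624 exercise | (k=5,j=5): S=140.7013, (K−S)⁺=17.6987, hold=17.1714 ⇒ V=17.6987 exercise  boundary S*=140.7013
step 4: (k=4,j=0): S=87.2861, (K−S)⁺=71.1139, hold=70.2735 ⇒ V=71.1139 exercise | (k=4,j=1): S=97.0562, (K−S)⁺=61.3438, hold=60.5033 ⇒ V=61.3438 exercise | (k=4,j=2): S=107.9200, (K−S)⁺=50.4800, hold=49.6395 ⇒ V=50.4800 exercise | (k=4,j=3): S=119.9998, (K−S)⁺=38.4002, hold=37.5598 ⇒ V=38.4002 exercise | (k=4,j=4): S=133.4317, (K−S)⁺=24.9683, hold=24.1279 ⇒ V=24.9683 exercise  boundary S*=133.4317
step 3: (k=3,j=0): S=92.0416, (K−S)⁺=66.3584, hold=65.5179 ⇒ V=66.3584 exercise | (k=3,j=1): S=102.3441, (K−S)⁺=56.0559, hold=55.2155 ⇒ V=56.0559 exercise | (k=3,j=2): S=113.7997, (K−S)⁺=44.6003, hold=43.7598 ⇒ V=44.6003 exercise | (k=3,j=3): S=126.5376, (K−S)⁺=31.8624, hold=31.0219 ⇒ V=31.8624 exercise  boundary S*=126.5376
step 2: (k=2,j=0): S=97.0562, (K−S)⁺=61.3438, hold=60.5033 ⇒ V=61.3438 exercise | (k=2,j=1): S=107.9200, (K−S)⁺=50.4800, hold=49.6395 ⇒ V=50.4800 exercise | (k=2,j=2): S=119.9998, (K−S)⁺=38.4002, hold=37.5598 ⇒ V=38.4002 exercise  boundary S*=119.9998
step 1: (k=1,j=0): S=102.3441, (K−S)⁺=56.0559, hold=55.2155 ⇒ V=56.0559 exercise | (k=1,j=1): S=113.7997, (K−S)⁺=44.6003, hold=43.7598 ⇒ V=44.6003 exercise  boundary S*=113.7997
step 0: (k=0,j=0): S=107.9200, (K−S)⁺=50.4800, hold=49.6395 ⇒ V=50.4800 exercise  boundary S*=107.9200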